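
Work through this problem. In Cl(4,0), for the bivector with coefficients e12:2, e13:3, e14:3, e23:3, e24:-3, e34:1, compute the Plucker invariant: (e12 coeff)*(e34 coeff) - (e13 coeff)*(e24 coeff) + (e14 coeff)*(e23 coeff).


Plucker relation: af - be + cd
a*f = 2*1 = 2
b*e = 3*(-3) = -9
c*d = 3*3 = 9
af - be + cd = 2 - (-9) + 9
= 20


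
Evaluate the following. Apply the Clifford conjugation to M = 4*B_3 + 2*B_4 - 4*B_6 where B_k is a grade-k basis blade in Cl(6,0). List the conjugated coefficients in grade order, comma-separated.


Clifford conjugate sign for grade k: (-1)^(k(k+1)/2)
Grade 3: (-1)^(3*4/2) = (-1)^6 = 1, coeff 4 -> 4
Grade 4: (-1)^(4*5/2) = (-1)^10 = 1, coeff 2 -> 2
Grade 6: (-1)^(6*7/2) = (-1)^21 = -1, coeff -4 -> 4
Conjugated coefficients: 4, 2, 4


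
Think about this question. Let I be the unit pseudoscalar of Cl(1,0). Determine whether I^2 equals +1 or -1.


The pseudoscalar I = e1...e_n (product of all n generators) of Cl(p,q) satisfies I^2 = (-1)^(q + n(n-1)/2).
p = 1, q = 0, n = p + q = 1
n(n-1)/2 = 1 * 0 / 2 = 0
Exponent = q + n(n-1)/2 = 0 + 0 = 0
I^2 = (-1)^0 = +1


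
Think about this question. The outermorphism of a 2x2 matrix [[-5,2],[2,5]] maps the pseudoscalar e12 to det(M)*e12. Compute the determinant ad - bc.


The outermorphism of a linear map f sends e1^e2 to f(e1)^f(e2).
f(e1) = -5*e1 + 2*e2
f(e2) = 2*e1 + 5*e2
f(e1) ^ f(e2) = (-5*e1 + 2*e2) ^ (2*e1 + 5*e2)
= (-5)*5*e12 + 2*2*e21
= (-25 - 4)*e12
= -29*e12
Coefficient = -29


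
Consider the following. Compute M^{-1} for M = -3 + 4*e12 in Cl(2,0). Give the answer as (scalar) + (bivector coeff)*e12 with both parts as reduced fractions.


M = -3 + 4*e12, where e12^2 = -1.
Since M commutes with its reverse ~M = a - b*e12, M * ~M = a^2 - b^2*e12^2 = a^2 + b^2.
So M^{-1} = ~M / (a^2 + b^2) = (a - b*e12)/(a^2 + b^2).
a^2 + b^2 = 9 + 16 = 25
Scalar part = -3/25 = -3/25
Bivector coeff = -4/25 = -4/25
M^{-1} = -3/25 - 4/25*e12


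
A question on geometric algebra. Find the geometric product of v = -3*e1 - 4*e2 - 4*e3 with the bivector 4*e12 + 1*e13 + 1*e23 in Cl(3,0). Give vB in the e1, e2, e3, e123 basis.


vB has grade-1 (vector) and grade-3 (trivector) parts: vB = (v _| B) + (v ^ B).
Vector part <vB>_1:
  e1: -v2*b12 - v3*b13 = -(-4)*(4) - (-4)*(1) = 20
  e2: v1*b12 - v3*b23 = (-3)*(4) - (-4)*(1) = -8
  e3: v1*b13 + v2*b23 = (-3)*(1) + (-4)*(1) = -7
Trivector part <vB>_3:
  e123: v1*b23 - v2*b13 + v3*b12 = (-3)*(1) - (-4)*(1) + (-4)*(4) = -15
vB = 20*e1 - 8*e2 - 7*e3 - 15*e123


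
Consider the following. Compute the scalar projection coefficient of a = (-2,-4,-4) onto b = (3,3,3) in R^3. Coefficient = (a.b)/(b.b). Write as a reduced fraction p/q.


Projection coefficient = (a . b) / (b . b)
a . b = (-2)*3 + (-4)*3 + (-4)*3
= -6 + (-12) + (-12) = -30
b . b = 3^2 + 3^2 + 3^2
= 9 + 9 + 9 = 27
Coefficient = -30/27
In lowest terms: -10/9


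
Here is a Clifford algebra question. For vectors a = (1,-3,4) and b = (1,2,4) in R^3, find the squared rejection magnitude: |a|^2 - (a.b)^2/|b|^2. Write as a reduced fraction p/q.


|a|^2 = 1^2 + (-3)^2 + 4^2 = 26
|b|^2 = 1^2 + 2^2 + 4^2 = 21
a . b = 1*1 + (-3)*2 + 4*4 = 11
(a.b)^2 = 11^2 = 121
|rej|^2 = 26 - 121/21
= (546 - 121)/21
= 425/21
In lowest terms: 425/21


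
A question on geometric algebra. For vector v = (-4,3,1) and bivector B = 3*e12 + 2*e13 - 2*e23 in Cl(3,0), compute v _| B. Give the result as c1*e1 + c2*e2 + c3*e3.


Left contraction v _| B = <vB>_1 (grade-1 part of the geometric product vB).
Using e1_|e12 = e2, e2_|e12 = -e1, e1_|e13 = e3, e3_|e13 = -e1, e2_|e23 = e3, e3_|e23 = -e2:
e1 coeff: -v2*b12 - v3*b13 = -(3)*(3) - (1)*(2) = -11
e2 coeff: v1*b12 - v3*b23 = (-4)*(3) - (1)*(-2) = -10
e3 coeff: v1*b13 + v2*b23 = (-4)*(2) + (3)*(-2) = -14
v _| B = -11*e1 - 10*e2 - 14*e3


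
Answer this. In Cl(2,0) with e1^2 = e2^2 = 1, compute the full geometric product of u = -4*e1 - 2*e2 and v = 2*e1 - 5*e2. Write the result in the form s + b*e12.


Expand: (-4*e1 - 2*e2)(2*e1 - 5*e2)
= (-4)*2*e1e1 + (-4)*(-5)*e1e2 + (-2)*2*e2e1 + (-2)*(-5)*e2e2
Using e1^2 = e2^2 = 1, e2e1 = -e1e2:
Scalar part s = (-4)*2 + (-2)*(-5) = -8 + 10 = 2
Bivector part b = (-4)*(-5) - (-2)*2 = 20 - (-4) = 24
uv = 2 + 24*e12


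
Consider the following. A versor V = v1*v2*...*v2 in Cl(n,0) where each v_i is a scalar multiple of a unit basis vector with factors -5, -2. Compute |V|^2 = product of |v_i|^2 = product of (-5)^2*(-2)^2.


Each vector v_i has |v_i|^2 = s_i^2
Squared scales: (-5)^2 = 25, (-2)^2 = 4
|V|^2 = 25 * 4
= 100


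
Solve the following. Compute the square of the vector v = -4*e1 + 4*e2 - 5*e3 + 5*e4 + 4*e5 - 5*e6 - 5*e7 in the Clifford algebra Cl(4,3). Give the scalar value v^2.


v^2 = sum of c_i^2 * e_i^2
Positive signature terms (e_i^2 = +1): (-4)^2 + 4^2 + (-5)^2 + 5^2 = 82
Negative signature terms (e_j^2 = -1): 4^2 + (-5)^2 + (-5)^2 = 66
v^2 = 82 - 66 = 16


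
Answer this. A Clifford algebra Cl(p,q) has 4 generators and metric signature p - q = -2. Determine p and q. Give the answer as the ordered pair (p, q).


We need p + q = 4 and p - q = -2.
Adding: 2p = 4 + (-2) = 2, so p = 1.
Then q = 4 - 1 = 3.
(p, q) = (1, 3)


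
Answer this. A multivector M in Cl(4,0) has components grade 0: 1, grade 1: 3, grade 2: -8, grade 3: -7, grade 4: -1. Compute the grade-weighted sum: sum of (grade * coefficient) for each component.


Grade-weighted sum = sum of grade_k * coefficient_k
0*1 = 0
1*3 = 3
2*(-8) = -16
3*(-7) = -21
4*(-1) = -4
Total = 0 + 3 + (-16) + (-21) + (-4) = -38


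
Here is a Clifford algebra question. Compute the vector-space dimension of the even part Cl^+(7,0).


Even subalgebra dimension = 2^(n-1)
n = 7 + 0 = 7
2^(7 - 1) = 2^6 = 64
Verification: sum of C(7,k) for even k = 1 + 21 + 35 + 7 = 64
Result = 64


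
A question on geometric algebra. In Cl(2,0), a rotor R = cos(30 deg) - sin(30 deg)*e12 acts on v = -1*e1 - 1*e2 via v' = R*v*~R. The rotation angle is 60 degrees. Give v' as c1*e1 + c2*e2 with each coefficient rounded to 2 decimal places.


Rotor R = cos(30deg) - sin(30deg)*e12
Rotation angle theta = 2 * 30 = 60 degrees
v' = R*v*~R rotates v by theta.
cos(60deg) = 0.5000, sin(60deg) = 0.8660
v'_1 = -1*cos(60deg) - (-1)*sin(60deg)
= -1*0.5000 - (-1)*0.8660
= 0.37
v'_2 = -1*sin(60deg) + (-1)*cos(60deg)
= -1*0.8660 + (-1)*0.5000
= -1.37
v' = 0.37*e1 - 1.37*e2


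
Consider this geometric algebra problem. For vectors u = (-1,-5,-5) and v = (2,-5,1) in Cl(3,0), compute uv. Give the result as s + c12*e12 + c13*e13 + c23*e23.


In Cl(3,0): e_i^2 = 1, e_ie_j = -e_je_i for i != j.
Scalar part = u . v = (-1)*2 + (-5)*(-5) + (-5)*1
= -2 + 25 + (-5) = 18
e12 coeff = (-1)*(-5) - (-5)*2 = 5 - (-10) = 15
e13 coeff = (-1)*1 - (-5)*2 = -1 - (-10) = 9
e23 coeff = (-5)*1 - (-5)*(-5) = -5 - 25 = -30
uv = 18 + 15*e12 + 9*e13 - 30*e23


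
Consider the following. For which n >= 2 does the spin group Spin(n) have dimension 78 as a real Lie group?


dim Spin(n) = dim so(n) = n(n-1)/2.
Solve n(n-1)/2 = 78, i.e. n^2 - n - 156 = 0.
Discriminant = 1 + 8*78 = 625
n = (1 + sqrt(625))/2 = (1 + 25)/2 = 13


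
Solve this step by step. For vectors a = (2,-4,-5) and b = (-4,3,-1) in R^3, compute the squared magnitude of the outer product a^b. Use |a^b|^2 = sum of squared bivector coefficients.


a wedge b = (a1*b2 - a2*b1)*e12 + (a1*b3 - a3*b1)*e13 + (a2*b3 - a3*b2)*e23
e12 coeff: 2*3 - (-4)*(-4) = 6 - 16 = -10
e13 coeff: 2*(-1) - (-5)*(-4) = -2 - 20 = -22
e23 coeff: (-4)*(-1) - (-5)*3 = 4 - (-15) = 19
|a wedge b|^2 = (-10)^2 + (-22)^2 + 19^2
= 100 + 484 + 361
= 945


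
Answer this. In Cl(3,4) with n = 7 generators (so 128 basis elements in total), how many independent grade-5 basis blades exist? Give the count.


Number of grade-k basis blades in Cl(p,q) with n = p + q is C(n, k).
n = 3 + 4 = 7
C(7, 5) = 7! / (5! * 2!)
= 5040 / (120 * 2)
= 21


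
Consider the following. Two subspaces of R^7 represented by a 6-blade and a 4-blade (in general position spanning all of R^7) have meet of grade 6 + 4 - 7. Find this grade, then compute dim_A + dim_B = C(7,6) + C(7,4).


Meet grade = grade(A) + grade(B) - n
= 6 + 4 - 7 = 3
C(7,6) = 7
C(7,4) = 35
dim_A + dim_B = 7 + 35 = 42


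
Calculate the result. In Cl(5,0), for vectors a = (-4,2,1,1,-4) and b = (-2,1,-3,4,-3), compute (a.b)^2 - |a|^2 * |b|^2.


a . b = (-4)*(-2) + 2*1 + 1*(-3) + 1*4 + (-4)*(-3)
= 8 + 2 + (-3) + 4 + 12 = 23
|a|^2 = (-4)^2 + 2^2 + 1^2 + 1^2 + (-4)^2 = 38
|b|^2 = (-2)^2 + 1^2 + (-3)^2 + 4^2 + (-3)^2 = 39
(a.b)^2 = 23^2 = 529
|a|^2 * |b|^2 = 38 * 39 = 1482
Result = 529 - 1482 = -953


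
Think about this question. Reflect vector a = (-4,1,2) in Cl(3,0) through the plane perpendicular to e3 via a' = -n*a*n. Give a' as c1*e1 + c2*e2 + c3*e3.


Reflection formula: a' = -n*a*n, with n = e3 (unit vector, n^2 = 1).
For reflection through hyperplane perp to e3:
The component along e3 flips sign, others stay.
a = (-4, 1, 2)
a' = (-4, 1, -2)
a' = -4*e1 + 1*e2 - 2*e3


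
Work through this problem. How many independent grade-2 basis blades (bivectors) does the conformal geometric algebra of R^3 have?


The conformal model of R^3 uses Cl(4,1) with m = 3 + 2 = 5 generators.
Number of grade-2 blades = C(m, 2) = C(5, 2)
= 5*4/2 = 10


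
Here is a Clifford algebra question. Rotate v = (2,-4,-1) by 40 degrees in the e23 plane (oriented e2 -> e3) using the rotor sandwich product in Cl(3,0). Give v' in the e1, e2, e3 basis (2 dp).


Rotor R = cos(20deg) - sin(20deg)*e23
Rotation angle theta = 2 * 20 = 40 degrees in the e23 plane (e2 -> e3).
The component perpendicular to the plane (e1) is invariant: v'_1 = v1 = 2.00
cos(40deg) = 0.7660, sin(40deg) = 0.6428
v'_2 = v2*cos(theta) - v3*sin(theta) = -4*0.7660 - (-1)*0.6428 = -2.42
v'_3 = v2*sin(theta) + v3*cos(theta) = -4*0.6428 + (-1)*0.7660 = -3.34
v' = 2.00*e1 - 2.42*e2 - 3.34*e3


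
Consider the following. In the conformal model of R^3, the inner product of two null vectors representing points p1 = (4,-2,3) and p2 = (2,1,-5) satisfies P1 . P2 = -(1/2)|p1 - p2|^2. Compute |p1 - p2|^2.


p1 - p2 = (2, -3, 8)
|p1 - p2|^2 = 2^2 + (-3)^2 + 8^2
= 4 + 9 + 64
= 77


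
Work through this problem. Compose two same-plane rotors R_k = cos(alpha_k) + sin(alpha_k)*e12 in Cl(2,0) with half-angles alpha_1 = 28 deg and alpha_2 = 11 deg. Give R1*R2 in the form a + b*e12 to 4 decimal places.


Same-plane rotors commute and their half-angles add:
R1*R2 = cos(a1 + a2) + sin(a1 + a2)*e12.
a1 + a2 = 28 + 11 = 39 deg
cos(39 deg) = 0.7771
sin(39 deg) = 0.6293
R1*R2 = 0.7771 + 0.6293*e12


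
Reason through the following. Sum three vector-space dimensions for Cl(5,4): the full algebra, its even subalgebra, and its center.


n = 5 + 4 = 9
Total dim = 2^9 = 512
Even subalgebra dim = 2^8 = 256
n is odd, so center dim = 2
Sum = 512 + 256 + 2 = 770


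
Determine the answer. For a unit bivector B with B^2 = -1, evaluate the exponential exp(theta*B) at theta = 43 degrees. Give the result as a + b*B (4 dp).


For a unit bivector B with B^2 = -1, the exponential series gives
e^(theta*B) = cos(theta) + sin(theta)*B (the GA analogue of Euler's formula).
theta = 43 degrees = 0.750492 rad
cos(43 deg) = 0.7314
sin(43 deg) = 0.6820
exp(theta*B) = 0.7314 + 0.6820*B


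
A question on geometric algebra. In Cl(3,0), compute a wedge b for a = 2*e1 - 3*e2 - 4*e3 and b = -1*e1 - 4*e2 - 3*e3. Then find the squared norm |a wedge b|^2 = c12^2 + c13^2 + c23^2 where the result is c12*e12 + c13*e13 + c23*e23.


a wedge b = (a1*b2 - a2*b1)*e12 + (a1*b3 - a3*b1)*e13 + (a2*b3 - a3*b2)*e23
e12 coeff: 2*(-4) - (-3)*(-1) = -8 - 3 = -11
e13 coeff: 2*(-3) - (-4)*(-1) = -6 - 4 = -10
e23 coeff: (-3)*(-3) - (-4)*(-4) = 9 - 16 = -7
|a wedge b|^2 = (-11)^2 + (-10)^2 + (-7)^2
= 121 + 100 + 49
= 270


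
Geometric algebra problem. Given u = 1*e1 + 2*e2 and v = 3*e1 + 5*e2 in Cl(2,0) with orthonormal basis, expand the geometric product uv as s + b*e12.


Expand: (1*e1 + 2*e2)(3*e1 + 5*e2)
= 1*3*e1e1 + 1*5*e1e2 + 2*3*e2e1 + 2*5*e2e2
Using e1^2 = e2^2 = 1, e2e1 = -e1e2:
Scalar part s = 1*3 + 2*5 = 3 + 10 = 13
Bivector part b = 1*5 - 2*3 = 5 - 6 = -1
uv = 13 - 1*e12


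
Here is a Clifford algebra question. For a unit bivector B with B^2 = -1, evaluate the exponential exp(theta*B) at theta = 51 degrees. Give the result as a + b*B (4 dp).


For a unit bivector B with B^2 = -1, the exponential series gives
e^(theta*B) = cos(theta) + sin(theta)*B (the GA analogue of Euler's formula).
theta = 51 degrees = 0.890118 rad
cos(51 deg) = 0.6293
sin(51 deg) = 0.7771
exp(theta*B) = 0.6293 + 0.7771*B


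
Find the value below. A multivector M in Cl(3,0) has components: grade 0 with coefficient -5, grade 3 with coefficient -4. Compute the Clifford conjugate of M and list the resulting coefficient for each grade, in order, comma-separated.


Clifford conjugate sign for grade k: (-1)^(k(k+1)/2)
Grade 0: (-1)^(0*1/2) = (-1)^0 = 1, coeff -5 -> -5
Grade 3: (-1)^(3*4/2) = (-1)^6 = 1, coeff -4 -> -4
Conjugated coefficients: -5, -4


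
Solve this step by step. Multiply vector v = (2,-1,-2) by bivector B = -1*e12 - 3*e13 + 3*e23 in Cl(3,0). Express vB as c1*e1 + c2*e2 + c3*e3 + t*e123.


vB has grade-1 (vector) and grade-3 (trivector) parts: vB = (v _| B) + (v ^ B).
Vector part <vB>_1:
  e1: -v2*b12 - v3*b13 = -(-1)*(-1) - (-2)*(-3) = -7
  e2: v1*b12 - v3*b23 = (2)*(-1) - (-2)*(3) = 4
  e3: v1*b13 + v2*b23 = (2)*(-3) + (-1)*(3) = -9
Trivector part <vB>_3:
  e123: v1*b23 - v2*b13 + v3*b12 = (2)*(3) - (-1)*(-3) + (-2)*(-1) = 5
vB = -7*e1 + 4*e2 - 9*e3 + 5*e123


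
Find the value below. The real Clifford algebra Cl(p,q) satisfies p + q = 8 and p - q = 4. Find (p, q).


We need p + q = 8 and p - q = 4.
Adding: 2p = 8 + 4 = 12, so p = 6.
Then q = 8 - 6 = 2.
(p, q) = (6, 2)


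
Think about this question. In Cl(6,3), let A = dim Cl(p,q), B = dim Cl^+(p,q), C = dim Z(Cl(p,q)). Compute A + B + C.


n = 6 + 3 = 9
Total dim = 2^9 = 512
Even subalgebra dim = 2^8 = 256
n is odd, so center dim = 2
Sum = 512 + 256 + 2 = 770


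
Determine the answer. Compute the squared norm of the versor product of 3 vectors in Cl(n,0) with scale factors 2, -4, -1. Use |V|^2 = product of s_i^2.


Each vector v_i has |v_i|^2 = s_i^2
Squared scales: 2^2 = 4, (-4)^2 = 16, (-1)^2 = 1
|V|^2 = 4 * 16 * 1
= 64


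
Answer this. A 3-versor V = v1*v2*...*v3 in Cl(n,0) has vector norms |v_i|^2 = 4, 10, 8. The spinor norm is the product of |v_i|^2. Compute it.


Spinor norm N(V) = |v1|^2 * |v2|^2 * ... * |v3|^2
= 4 * 10 * 8
Running product: 4, 40, 320
N(V) = 320


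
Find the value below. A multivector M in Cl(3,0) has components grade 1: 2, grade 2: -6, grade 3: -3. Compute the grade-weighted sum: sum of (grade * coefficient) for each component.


Grade-weighted sum = sum of grade_k * coefficient_k
1*2 = 2
2*(-6) = -12
3*(-3) = -9
Total = 2 + (-12) + (-9) = -19


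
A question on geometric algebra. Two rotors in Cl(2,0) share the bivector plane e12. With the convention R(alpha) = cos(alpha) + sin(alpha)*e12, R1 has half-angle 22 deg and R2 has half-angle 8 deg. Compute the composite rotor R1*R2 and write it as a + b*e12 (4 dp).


Same-plane rotors commute and their half-angles add:
R1*R2 = cos(a1 + a2) + sin(a1 + a2)*e12.
a1 + a2 = 22 + 8 = 30 deg
cos(30 deg) = 0.8660
sin(30 deg) = 0.5000
R1*R2 = 0.8660 + 0.5000*e12


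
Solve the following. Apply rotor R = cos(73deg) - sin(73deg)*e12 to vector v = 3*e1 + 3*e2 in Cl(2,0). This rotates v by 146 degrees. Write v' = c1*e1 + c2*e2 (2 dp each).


Rotor R = cos(73deg) - sin(73deg)*e12
Rotation angle theta = 2 * 73 = 146 degrees
v' = R*v*~R rotates v by theta.
cos(146deg) = -0.8290, sin(146deg) = 0.5592
v'_1 = 3*cos(146deg) - 3*sin(146deg)
= 3*(-0.8290) - 3*0.5592
= -4.16
v'_2 = 3*sin(146deg) + 3*cos(146deg)
= 3*0.5592 + 3*(-0.8290)
= -0.81
v' = -4.16*e1 - 0.81*e2


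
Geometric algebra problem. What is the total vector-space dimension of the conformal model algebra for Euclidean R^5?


The conformal model of R^5 uses Cl(6,1): the 5 Euclidean generators plus two extra orthogonal generators e+ (e+^2 = +1) and e- (e-^2 = -1), from which the null vectors e0, einf are built.
Number of generators m = 5 + 2 = 7.
dim Cl(p,q) = 2^m = 2^7 = 128


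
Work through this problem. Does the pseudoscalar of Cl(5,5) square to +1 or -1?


The pseudoscalar I = e1...e_n (product of all n generators) of Cl(p,q) satisfies I^2 = (-1)^(q + n(n-1)/2).
p = 5, q = 5, n = p + q = 10
n(n-1)/2 = 10 * 9 / 2 = 45
Exponent = q + n(n-1)/2 = 5 + 45 = 50
I^2 = (-1)^50 = +1


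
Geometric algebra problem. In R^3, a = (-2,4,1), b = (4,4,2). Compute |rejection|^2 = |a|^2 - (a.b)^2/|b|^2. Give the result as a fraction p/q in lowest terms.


|a|^2 = (-2)^2 + 4^2 + 1^2 = 21
|b|^2 = 4^2 + 4^2 + 2^2 = 36
a . b = (-2)*4 + 4*4 + 1*2 = 10
(a.b)^2 = 10^2 = 100
|rej|^2 = 21 - 100/36
= (756 - 100)/36
= 656/36
In lowest terms: 164/9


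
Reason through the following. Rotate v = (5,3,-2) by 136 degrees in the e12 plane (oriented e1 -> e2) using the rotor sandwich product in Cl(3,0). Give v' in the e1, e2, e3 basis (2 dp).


Rotor R = cos(68deg) - sin(68deg)*e12
Rotation angle theta = 2 * 68 = 136 degrees in the e12 plane (e1 -> e2).
The component perpendicular to the plane (e3) is invariant: v'_3 = v3 = -2.00
cos(136deg) = -0.7193, sin(136deg) = 0.6947
v'_1 = v1*cos(theta) - v2*sin(theta) = 5*(-0.7193) - 3*0.6947 = -5.68
v'_2 = v1*sin(theta) + v2*cos(theta) = 5*0.6947 + 3*(-0.7193) = 1.32
v' = -5.68*e1 + 1.32*e2 - 2.00*e3


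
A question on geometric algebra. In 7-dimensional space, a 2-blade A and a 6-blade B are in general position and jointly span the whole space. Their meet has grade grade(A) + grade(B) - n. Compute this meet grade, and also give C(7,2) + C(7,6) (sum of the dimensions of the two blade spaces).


Meet grade = grade(A) + grade(B) - n
= 2 + 6 - 7 = 1
C(7,2) = 21
C(7,6) = 7
dim_A + dim_B = 21 + 7 = 28


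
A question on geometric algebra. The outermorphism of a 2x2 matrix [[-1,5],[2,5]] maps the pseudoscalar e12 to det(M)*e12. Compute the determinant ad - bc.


The outermorphism of a linear map f sends e1^e2 to f(e1)^f(e2).
f(e1) = -1*e1 + 2*e2
f(e2) = 5*e1 + 5*e2
f(e1) ^ f(e2) = (-1*e1 + 2*e2) ^ (5*e1 + 5*e2)
= (-1)*5*e12 + 2*5*e21
= (-5 - 10)*e12
= -15*e12
Coefficient = -15


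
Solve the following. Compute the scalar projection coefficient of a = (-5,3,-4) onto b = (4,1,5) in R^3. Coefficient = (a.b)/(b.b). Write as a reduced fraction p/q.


Projection coefficient = (a . b) / (b . b)
a . b = (-5)*4 + 3*1 + (-4)*5
= -20 + 3 + (-20) = -37
b . b = 4^2 + 1^2 + 5^2
= 16 + 1 + 25 = 42
Coefficient = -37/42
In lowest terms: -37/42


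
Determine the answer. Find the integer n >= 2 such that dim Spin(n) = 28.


dim Spin(n) = dim so(n) = n(n-1)/2.
Solve n(n-1)/2 = 28, i.e. n^2 - n - 56 = 0.
Discriminant = 1 + 8*28 = 225
n = (1 + sqrt(225))/2 = (1 + 15)/2 = 8


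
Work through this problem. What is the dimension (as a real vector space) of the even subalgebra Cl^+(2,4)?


Even subalgebra dimension = 2^(n-1)
n = 2 + 4 = 6
2^(6 - 1) = 2^5 = 32
Verification: sum of C(6,k) for even k = 1 + 15 + 15 + 1 = 32
Result = 32


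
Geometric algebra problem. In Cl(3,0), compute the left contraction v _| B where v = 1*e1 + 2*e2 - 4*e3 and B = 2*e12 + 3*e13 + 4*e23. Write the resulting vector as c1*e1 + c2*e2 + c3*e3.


Left contraction v _| B = <vB>_1 (grade-1 part of the geometric product vB).
Using e1_|e12 = e2, e2_|e12 = -e1, e1_|e13 = e3, e3_|e13 = -e1, e2_|e23 = e3, e3_|e23 = -e2:
e1 coeff: -v2*b12 - v3*b13 = -(2)*(2) - (-4)*(3) = 8
e2 coeff: v1*b12 - v3*b23 = (1)*(2) - (-4)*(4) = 18
e3 coeff: v1*b13 + v2*b23 = (1)*(3) + (2)*(4) = 11
v _| B = 8*e1 + 18*e2 + 11*e3


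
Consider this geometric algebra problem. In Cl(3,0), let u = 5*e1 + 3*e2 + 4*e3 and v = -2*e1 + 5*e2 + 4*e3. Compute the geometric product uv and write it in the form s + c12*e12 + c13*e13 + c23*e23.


In Cl(3,0): e_i^2 = 1, e_ie_j = -e_je_i for i != j.
Scalar part = u . v = 5*(-2) + 3*5 + 4*4
= -10 + 15 + 16 = 21
e12 coeff = 5*5 - 3*(-2) = 25 - (-6) = 31
e13 coeff = 5*4 - 4*(-2) = 20 - (-8) = 28
e23 coeff = 3*4 - 4*5 = 12 - 20 = -8
uv = 21 + 31*e12 + 28*e13 - 8*e23


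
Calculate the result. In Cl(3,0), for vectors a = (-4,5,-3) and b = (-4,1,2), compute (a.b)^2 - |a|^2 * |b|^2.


a . b = (-4)*(-4) + 5*1 + (-3)*2
= 16 + 5 + (-6) = 15
|a|^2 = (-4)^2 + 5^2 + (-3)^2 = 50
|b|^2 = (-4)^2 + 1^2 + 2^2 = 21
(a.b)^2 = 15^2 = 225
|a|^2 * |b|^2 = 50 * 21 = 1050
Result = 225 - 1050 = -825


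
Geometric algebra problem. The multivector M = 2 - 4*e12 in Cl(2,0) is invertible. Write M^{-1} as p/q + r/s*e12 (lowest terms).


M = 2 - 4*e12, where e12^2 = -1.
Since M commutes with its reverse ~M = a - b*e12, M * ~M = a^2 - b^2*e12^2 = a^2 + b^2.
So M^{-1} = ~M / (a^2 + b^2) = (a - b*e12)/(a^2 + b^2).
a^2 + b^2 = 4 + 16 = 20
Scalar part = 2/20 = 1/10
Bivector coeff = 4/20 = 1/5
M^{-1} = 1/10 + 1/5*e12


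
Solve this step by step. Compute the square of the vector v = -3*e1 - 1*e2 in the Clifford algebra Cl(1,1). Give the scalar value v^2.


v^2 = sum of c_i^2 * e_i^2
Positive signature terms (e_i^2 = +1): (-3)^2 = 9
Negative signature terms (e_j^2 = -1): (-1)^2 = 1
v^2 = 9 - 1 = 8


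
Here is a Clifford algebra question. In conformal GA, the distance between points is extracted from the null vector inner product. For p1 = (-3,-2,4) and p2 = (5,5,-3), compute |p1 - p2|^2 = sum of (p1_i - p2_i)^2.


p1 - p2 = (-8, -7, 7)
|p1 - p2|^2 = (-8)^2 + (-7)^2 + 7^2
= 64 + 49 + 49
= 162


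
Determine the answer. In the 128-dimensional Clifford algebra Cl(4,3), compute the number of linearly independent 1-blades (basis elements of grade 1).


Number of grade-k basis blades in Cl(p,q) with n = p + q is C(n, k).
n = 4 + 3 = 7
C(7, 1) = 7! / (1! * 6!)
= 5040 / (1 * 720)
= 7


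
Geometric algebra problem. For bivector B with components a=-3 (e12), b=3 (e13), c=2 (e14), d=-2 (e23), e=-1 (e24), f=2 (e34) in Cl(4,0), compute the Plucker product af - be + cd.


Plucker relation: af - be + cd
a*f = (-3)*2 = -6
b*e = 3*(-1) = -3
c*d = 2*(-2) = -4
af - be + cd = -6 - (-3) + (-4)
= -7


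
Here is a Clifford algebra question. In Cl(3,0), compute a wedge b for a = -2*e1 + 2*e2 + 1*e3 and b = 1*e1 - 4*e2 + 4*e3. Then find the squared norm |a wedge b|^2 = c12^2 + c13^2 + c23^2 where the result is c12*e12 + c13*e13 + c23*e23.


a wedge b = (a1*b2 - a2*b1)*e12 + (a1*b3 - a3*b1)*e13 + (a2*b3 - a3*b2)*e23
e12 coeff: (-2)*(-4) - 2*1 = 8 - 2 = 6
e13 coeff: (-2)*4 - 1*1 = -8 - 1 = -9
e23 coeff: 2*4 - 1*(-4) = 8 - (-4) = 12
|a wedge b|^2 = 6^2 + (-9)^2 + 12^2
= 36 + 81 + 144
= 261


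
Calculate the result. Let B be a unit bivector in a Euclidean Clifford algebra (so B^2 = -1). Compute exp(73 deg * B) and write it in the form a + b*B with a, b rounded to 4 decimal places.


For a unit bivector B with B^2 = -1, the exponential series gives
e^(theta*B) = cos(theta) + sin(theta)*B (the GA analogue of Euler's formula).
theta = 73 degrees = 1.27409 rad
cos(73 deg) = 0.2924
sin(73 deg) = 0.9563
exp(theta*B) = 0.2924 + 0.9563*B


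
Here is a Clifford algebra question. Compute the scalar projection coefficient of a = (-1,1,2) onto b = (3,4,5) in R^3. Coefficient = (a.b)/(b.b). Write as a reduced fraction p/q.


Projection coefficient = (a . b) / (b . b)
a . b = (-1)*3 + 1*4 + 2*5
= -3 + 4 + 10 = 11
b . b = 3^2 + 4^2 + 5^2
= 9 + 16 + 25 = 50
Coefficient = 11/50
In lowest terms: 11/50


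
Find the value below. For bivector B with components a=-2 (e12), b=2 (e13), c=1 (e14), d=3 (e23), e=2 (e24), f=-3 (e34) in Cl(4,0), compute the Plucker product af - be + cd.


Plucker relation: af - be + cd
a*f = (-2)*(-3) = 6
b*e = 2*2 = 4
c*d = 1*3 = 3
af - be + cd = 6 - 4 + 3
= 5


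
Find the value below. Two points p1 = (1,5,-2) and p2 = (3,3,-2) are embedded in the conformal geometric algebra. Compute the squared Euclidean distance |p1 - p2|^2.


p1 - p2 = (-2, 2, 0)
|p1 - p2|^2 = (-2)^2 + 2^2 + 0^2
= 4 + 4 + 0
= 8


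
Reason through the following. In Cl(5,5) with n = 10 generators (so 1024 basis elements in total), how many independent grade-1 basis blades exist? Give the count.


Number of grade-k basis blades in Cl(p,q) with n = p + q is C(n, k).
n = 5 + 5 = 10
C(10, 1) = 10! / (1! * 9!)
= 3628800 / (1 * 362880)
= 10


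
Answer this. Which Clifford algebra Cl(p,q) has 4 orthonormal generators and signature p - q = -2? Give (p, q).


We need p + q = 4 and p - q = -2.
Adding: 2p = 4 + (-2) = 2, so p = 1.
Then q = 4 - 1 = 3.
(p, q) = (1, 3)


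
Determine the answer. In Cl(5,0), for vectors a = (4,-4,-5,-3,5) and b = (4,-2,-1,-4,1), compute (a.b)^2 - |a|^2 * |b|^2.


a . b = 4*4 + (-4)*(-2) + (-5)*(-1) + (-3)*(-4) + 5*1
= 16 + 8 + 5 + 12 + 5 = 46
|a|^2 = 4^2 + (-4)^2 + (-5)^2 + (-3)^2 + 5^2 = 91
|b|^2 = 4^2 + (-2)^2 + (-1)^2 + (-4)^2 + 1^2 = 38
(a.b)^2 = 46^2 = 2116
|a|^2 * |b|^2 = 91 * 38 = 3458
Result = 2116 - 3458 = -1342


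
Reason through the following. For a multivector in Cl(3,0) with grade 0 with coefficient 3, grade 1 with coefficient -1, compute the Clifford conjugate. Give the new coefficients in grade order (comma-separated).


Clifford conjugate sign for grade k: (-1)^(k(k+1)/2)
Grade 0: (-1)^(0*1/2) = (-1)^0 = 1, coeff 3 -> 3
Grade 1: (-1)^(1*2/2) = (-1)^1 = -1, coeff -1 -> 1
Conjugated coefficients: 3, 1


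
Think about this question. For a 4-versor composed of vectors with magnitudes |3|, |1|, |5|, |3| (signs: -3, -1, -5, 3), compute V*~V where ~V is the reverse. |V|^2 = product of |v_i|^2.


Each vector v_i has |v_i|^2 = s_i^2
Squared scales: (-3)^2 = 9, (-1)^2 = 1, (-5)^2 = 25, 3^2 = 9
|V|^2 = 9 * 1 * 25 * 9
= 2025


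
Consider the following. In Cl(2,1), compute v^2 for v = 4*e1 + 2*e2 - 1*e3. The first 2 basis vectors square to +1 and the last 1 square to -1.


v^2 = sum of c_i^2 * e_i^2
Positive signature terms (e_i^2 = +1): 4^2 + 2^2 = 20
Negative signature terms (e_j^2 = -1): (-1)^2 = 1
v^2 = 20 - 1 = 19


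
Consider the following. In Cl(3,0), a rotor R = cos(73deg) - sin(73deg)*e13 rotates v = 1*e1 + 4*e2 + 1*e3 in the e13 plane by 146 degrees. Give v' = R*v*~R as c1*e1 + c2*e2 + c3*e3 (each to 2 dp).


Rotor R = cos(73deg) - sin(73deg)*e13
Rotation angle theta = 2 * 73 = 146 degrees in the e13 plane (e1 -> e3).
The component perpendicular to the plane (e2) is invariant: v'_2 = v2 = 4.00
cos(146deg) = -0.8290, sin(146deg) = 0.5592
v'_1 = v1*cos(theta) - v3*sin(theta) = 1*(-0.8290) - 1*0.5592 = -1.39
v'_3 = v1*sin(theta) + v3*cos(theta) = 1*0.5592 + 1*(-0.8290) = -0.27
v' = -1.39*e1 + 4.00*e2 - 0.27*e3


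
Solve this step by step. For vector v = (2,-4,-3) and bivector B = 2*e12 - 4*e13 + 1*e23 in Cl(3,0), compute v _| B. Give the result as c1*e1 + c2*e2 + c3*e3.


Left contraction v _| B = <vB>_1 (grade-1 part of the geometric product vB).
Using e1_|e12 = e2, e2_|e12 = -e1, e1_|e13 = e3, e3_|e13 = -e1, e2_|e23 = e3, e3_|e23 = -e2:
e1 coeff: -v2*b12 - v3*b13 = -(-4)*(2) - (-3)*(-4) = -4
e2 coeff: v1*b12 - v3*b23 = (2)*(2) - (-3)*(1) = 7
e3 coeff: v1*b13 + v2*b23 = (2)*(-4) + (-4)*(1) = -12
v _| B = -4*e1 + 7*e2 - 12*e3


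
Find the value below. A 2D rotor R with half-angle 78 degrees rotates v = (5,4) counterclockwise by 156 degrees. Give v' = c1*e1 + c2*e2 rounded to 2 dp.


Rotor R = cos(78deg) - sin(78deg)*e12
Rotation angle theta = 2 * 78 = 156 degrees
v' = R*v*~R rotates v by theta.
cos(156deg) = -0.9135, sin(156deg) = 0.4067
v'_1 = 5*cos(156deg) - 4*sin(156deg)
= 5*(-0.9135) - 4*0.4067
= -6.19
v'_2 = 5*sin(156deg) + 4*cos(156deg)
= 5*0.4067 + 4*(-0.9135)
= -1.62
v' = -6.19*e1 - 1.62*e2


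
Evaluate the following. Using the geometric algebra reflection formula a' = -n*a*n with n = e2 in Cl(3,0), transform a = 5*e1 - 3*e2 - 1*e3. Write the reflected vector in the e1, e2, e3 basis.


Reflection formula: a' = -n*a*n, with n = e2 (unit vector, n^2 = 1).
For reflection through hyperplane perp to e2:
The component along e2 flips sign, others stay.
a = (5, -3, -1)
a' = (5, 3, -1)
a' = 5*e1 + 3*e2 - 1*e3


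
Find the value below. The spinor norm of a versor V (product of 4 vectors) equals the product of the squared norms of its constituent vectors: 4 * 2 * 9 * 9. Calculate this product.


Spinor norm N(V) = |v1|^2 * |v2|^2 * ... * |v4|^2
= 4 * 2 * 9 * 9
Running product: 4, 8, 72, 648
N(V) = 648


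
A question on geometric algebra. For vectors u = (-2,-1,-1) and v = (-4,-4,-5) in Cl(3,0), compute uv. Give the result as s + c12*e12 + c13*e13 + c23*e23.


In Cl(3,0): e_i^2 = 1, e_ie_j = -e_je_i for i != j.
Scalar part = u . v = (-2)*(-4) + (-1)*(-4) + (-1)*(-5)
= 8 + 4 + 5 = 17
e12 coeff = (-2)*(-4) - (-1)*(-4) = 8 - 4 = 4
e13 coeff = (-2)*(-5) - (-1)*(-4) = 10 - 4 = 6
e23 coeff = (-1)*(-5) - (-1)*(-4) = 5 - 4 = 1
uv = 17 + 4*e12 + 6*e13 + 1*e23


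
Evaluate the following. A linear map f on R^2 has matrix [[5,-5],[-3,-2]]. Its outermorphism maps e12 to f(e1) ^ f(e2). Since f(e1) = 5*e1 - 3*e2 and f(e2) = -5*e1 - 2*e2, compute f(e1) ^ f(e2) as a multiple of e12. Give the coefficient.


The outermorphism of a linear map f sends e1^e2 to f(e1)^f(e2).
f(e1) = 5*e1 - 3*e2
f(e2) = -5*e1 - 2*e2
f(e1) ^ f(e2) = (5*e1 - 3*e2) ^ (-5*e1 - 2*e2)
= 5*(-2)*e12 + (-3)*(-5)*e21
= (-10 - 15)*e12
= -25*e12
Coefficient = -25


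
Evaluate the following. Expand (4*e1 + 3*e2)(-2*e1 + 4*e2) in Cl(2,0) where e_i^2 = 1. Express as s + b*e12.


Expand: (4*e1 + 3*e2)(-2*e1 + 4*e2)
= 4*(-2)*e1e1 + 4*4*e1e2 + 3*(-2)*e2e1 + 3*4*e2e2
Using e1^2 = e2^2 = 1, e2e1 = -e1e2:
Scalar part s = 4*(-2) + 3*4 = -8 + 12 = 4
Bivector part b = 4*4 - 3*(-2) = 16 - (-6) = 22
uv = 4 + 22*e12


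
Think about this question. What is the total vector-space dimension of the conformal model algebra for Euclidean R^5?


The conformal model of R^5 uses Cl(6,1): the 5 Euclidean generators plus two extra orthogonal generators e+ (e+^2 = +1) and e- (e-^2 = -1), from which the null vectors e0, einf are built.
Number of generators m = 5 + 2 = 7.
dim Cl(p,q) = 2^m = 2^7 = 128


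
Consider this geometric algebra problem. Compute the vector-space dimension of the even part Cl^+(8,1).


Even subalgebra dimension = 2^(n-1)
n = 8 + 1 = 9
2^(9 - 1) = 2^8 = 256
Verification: sum of C(9,k) for even k = 1 + 36 + 126 + 84 + 9 = 256
Result = 256


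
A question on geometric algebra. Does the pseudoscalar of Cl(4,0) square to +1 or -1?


The pseudoscalar I = e1...e_n (product of all n generators) of Cl(p,q) satisfies I^2 = (-1)^(q + n(n-1)/2).
p = 4, q = 0, n = p + q = 4
n(n-1)/2 = 4 * 3 / 2 = 6
Exponent = q + n(n-1)/2 = 0 + 6 = 6
I^2 = (-1)^6 = +1


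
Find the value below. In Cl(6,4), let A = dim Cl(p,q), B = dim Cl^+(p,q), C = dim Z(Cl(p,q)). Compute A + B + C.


n = 6 + 4 = 10
Total dim = 2^10 = 1024
Even subalgebra dim = 2^9 = 512
n is even, so center dim = 1
Sum = 1024 + 512 + 1 = 1537


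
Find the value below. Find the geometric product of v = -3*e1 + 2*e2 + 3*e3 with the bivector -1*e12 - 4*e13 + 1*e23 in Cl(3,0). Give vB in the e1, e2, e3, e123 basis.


vB has grade-1 (vector) and grade-3 (trivector) parts: vB = (v _| B) + (v ^ B).
Vector part <vB>_1:
  e1: -v2*b12 - v3*b13 = -(2)*(-1) - (3)*(-4) = 14
  e2: v1*b12 - v3*b23 = (-3)*(-1) - (3)*(1) = 0
  e3: v1*b13 + v2*b23 = (-3)*(-4) + (2)*(1) = 14
Trivector part <vB>_3:
  e123: v1*b23 - v2*b13 + v3*b12 = (-3)*(1) - (2)*(-4) + (3)*(-1) = 2
vB = 14*e1 + 0*e2 + 14*e3 + 2*e123


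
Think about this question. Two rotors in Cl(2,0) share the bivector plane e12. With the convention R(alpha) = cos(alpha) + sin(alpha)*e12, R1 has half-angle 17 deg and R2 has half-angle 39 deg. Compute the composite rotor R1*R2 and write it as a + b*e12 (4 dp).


Same-plane rotors commute and their half-angles add:
R1*R2 = cos(a1 + a2) + sin(a1 + a2)*e12.
a1 + a2 = 17 + 39 = 56 deg
cos(56 deg) = 0.5592
sin(56 deg) = 0.8290
R1*R2 = 0.5592 + 0.8290*e12


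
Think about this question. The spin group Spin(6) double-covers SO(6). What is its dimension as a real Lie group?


Spin(n) double-covers SO(n); both have Lie algebra so(n) of dimension n(n-1)/2.
n = 6
n(n-1) = 6 * 5 = 30
dim Spin(6) = 30/2 = 15


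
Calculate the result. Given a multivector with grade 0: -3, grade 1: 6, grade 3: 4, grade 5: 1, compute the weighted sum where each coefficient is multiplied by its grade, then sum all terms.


Grade-weighted sum = sum of grade_k * coefficient_k
0*(-3) = 0
1*6 = 6
3*4 = 12
5*1 = 5
Total = 0 + 6 + 12 + 5 = 23


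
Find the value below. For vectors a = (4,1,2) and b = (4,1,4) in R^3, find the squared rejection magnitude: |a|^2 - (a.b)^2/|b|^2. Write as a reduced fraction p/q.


|a|^2 = 4^2 + 1^2 + 2^2 = 21
|b|^2 = 4^2 + 1^2 + 4^2 = 33
a . b = 4*4 + 1*1 + 2*4 = 25
(a.b)^2 = 25^2 = 625
|rej|^2 = 21 - 625/33
= (693 - 625)/33
= 68/33
In lowest terms: 68/33


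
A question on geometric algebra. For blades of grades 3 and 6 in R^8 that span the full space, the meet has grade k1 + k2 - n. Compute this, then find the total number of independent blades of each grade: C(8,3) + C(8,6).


Meet grade = grade(A) + grade(B) - n
= 3 + 6 - 8 = 1
C(8,3) = 56
C(8,6) = 28
dim_A + dim_B = 56 + 28 = 84


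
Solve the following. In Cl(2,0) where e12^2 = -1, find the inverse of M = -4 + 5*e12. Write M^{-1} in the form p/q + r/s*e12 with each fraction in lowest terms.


M = -4 + 5*e12, where e12^2 = -1.
Since M commutes with its reverse ~M = a - b*e12, M * ~M = a^2 - b^2*e12^2 = a^2 + b^2.
So M^{-1} = ~M / (a^2 + b^2) = (a - b*e12)/(a^2 + b^2).
a^2 + b^2 = 16 + 25 = 41
Scalar part = -4/41 = -4/41
Bivector coeff = -5/41 = -5/41
M^{-1} = -4/41 - 5/41*e12


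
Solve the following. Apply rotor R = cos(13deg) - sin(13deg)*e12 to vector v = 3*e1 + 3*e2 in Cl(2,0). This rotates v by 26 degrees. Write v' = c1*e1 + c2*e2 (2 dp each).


Rotor R = cos(13deg) - sin(13deg)*e12
Rotation angle theta = 2 * 13 = 26 degrees
v' = R*v*~R rotates v by theta.
cos(26deg) = 0.8988, sin(26deg) = 0.4384
v'_1 = 3*cos(26deg) - 3*sin(26deg)
= 3*0.8988 - 3*0.4384
= 1.38
v'_2 = 3*sin(26deg) + 3*cos(26deg)
= 3*0.4384 + 3*0.8988
= 4.01
v' = 1.38*e1 + 4.01*e2


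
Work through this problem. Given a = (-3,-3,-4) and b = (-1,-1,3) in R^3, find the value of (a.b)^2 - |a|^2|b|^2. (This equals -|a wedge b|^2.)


a . b = (-3)*(-1) + (-3)*(-1) + (-4)*3
= 3 + 3 + (-12) = -6
|a|^2 = (-3)^2 + (-3)^2 + (-4)^2 = 34
|b|^2 = (-1)^2 + (-1)^2 + 3^2 = 11
(a.b)^2 = (-6)^2 = 36
|a|^2 * |b|^2 = 34 * 11 = 374
Result = 36 - 374 = -338


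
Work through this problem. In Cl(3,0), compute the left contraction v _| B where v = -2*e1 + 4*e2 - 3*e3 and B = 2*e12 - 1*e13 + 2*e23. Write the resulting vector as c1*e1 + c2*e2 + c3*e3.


Left contraction v _| B = <vB>_1 (grade-1 part of the geometric product vB).
Using e1_|e12 = e2, e2_|e12 = -e1, e1_|e13 = e3, e3_|e13 = -e1, e2_|e23 = e3, e3_|e23 = -e2:
e1 coeff: -v2*b12 - v3*b13 = -(4)*(2) - (-3)*(-1) = -11
e2 coeff: v1*b12 - v3*b23 = (-2)*(2) - (-3)*(2) = 2
e3 coeff: v1*b13 + v2*b23 = (-2)*(-1) + (4)*(2) = 10
v _| B = -11*e1 + 2*e2 + 10*e3


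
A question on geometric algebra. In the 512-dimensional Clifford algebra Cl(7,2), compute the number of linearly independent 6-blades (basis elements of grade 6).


Number of grade-k basis blades in Cl(p,q) with n = p + q is C(n, k).
n = 7 + 2 = 9
C(9, 6) = 9! / (6! * 3!)
= 362880 / (720 * 6)
= 84


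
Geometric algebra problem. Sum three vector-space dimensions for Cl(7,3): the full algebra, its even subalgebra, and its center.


n = 7 + 3 = 10
Total dim = 2^10 = 1024
Even subalgebra dim = 2^9 = 512
n is even, so center dim = 1
Sum = 1024 + 512 + 1 = 1537


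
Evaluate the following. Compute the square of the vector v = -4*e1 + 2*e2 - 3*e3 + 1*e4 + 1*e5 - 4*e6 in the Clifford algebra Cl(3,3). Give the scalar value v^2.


v^2 = sum of c_i^2 * e_i^2
Positive signature terms (e_i^2 = +1): (-4)^2 + 2^2 + (-3)^2 = 29
Negative signature terms (e_j^2 = -1): 1^2 + 1^2 + (-4)^2 = 18
v^2 = 29 - 18 = 11


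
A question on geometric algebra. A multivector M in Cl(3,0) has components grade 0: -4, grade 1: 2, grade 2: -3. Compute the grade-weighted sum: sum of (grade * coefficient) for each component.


Grade-weighted sum = sum of grade_k * coefficient_k
0*(-4) = 0
1*2 = 2
2*(-3) = -6
Total = 0 + 2 + (-6) = -4


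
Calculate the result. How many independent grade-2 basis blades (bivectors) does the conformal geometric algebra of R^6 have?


The conformal model of R^6 uses Cl(7,1) with m = 6 + 2 = 8 generators.
Number of grade-2 blades = C(m, 2) = C(8, 2)
= 8*7/2 = 28


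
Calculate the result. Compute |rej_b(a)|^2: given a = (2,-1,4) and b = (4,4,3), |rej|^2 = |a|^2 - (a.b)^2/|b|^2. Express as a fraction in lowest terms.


|a|^2 = 2^2 + (-1)^2 + 4^2 = 21
|b|^2 = 4^2 + 4^2 + 3^2 = 41
a . b = 2*4 + (-1)*4 + 4*3 = 16
(a.b)^2 = 16^2 = 256
|rej|^2 = 21 - 256/41
= (861 - 256)/41
= 605/41
In lowest terms: 605/41


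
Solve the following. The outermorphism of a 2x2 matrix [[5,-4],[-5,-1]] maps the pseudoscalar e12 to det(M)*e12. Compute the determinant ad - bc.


The outermorphism of a linear map f sends e1^e2 to f(e1)^f(e2).
f(e1) = 5*e1 - 5*e2
f(e2) = -4*e1 - 1*e2
f(e1) ^ f(e2) = (5*e1 - 5*e2) ^ (-4*e1 - 1*e2)
= 5*(-1)*e12 + (-5)*(-4)*e21
= (-5 - 20)*e12
= -25*e12
Coefficient = -25


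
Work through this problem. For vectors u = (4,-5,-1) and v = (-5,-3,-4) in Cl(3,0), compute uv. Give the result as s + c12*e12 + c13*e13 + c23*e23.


In Cl(3,0): e_i^2 = 1, e_ie_j = -e_je_i for i != j.
Scalar part = u . v = 4*(-5) + (-5)*(-3) + (-1)*(-4)
= -20 + 15 + 4 = -1
e12 coeff = 4*(-3) - (-5)*(-5) = -12 - 25 = -37
e13 coeff = 4*(-4) - (-1)*(-5) = -16 - 5 = -21
e23 coeff = (-5)*(-4) - (-1)*(-3) = 20 - 3 = 17
uv = -1 - 37*e12 - 21*e13 + 17*e23


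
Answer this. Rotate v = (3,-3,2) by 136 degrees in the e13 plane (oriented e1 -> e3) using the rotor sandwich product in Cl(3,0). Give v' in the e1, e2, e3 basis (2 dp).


Rotor R = cos(68deg) - sin(68deg)*e13
Rotation angle theta = 2 * 68 = 136 degrees in the e13 plane (e1 -> e3).
The component perpendicular to the plane (e2) is invariant: v'_2 = v2 = -3.00
cos(136deg) = -0.7193, sin(136deg) = 0.6947
v'_1 = v1*cos(theta) - v3*sin(theta) = 3*(-0.7193) - 2*0.6947 = -3.55
v'_3 = v1*sin(theta) + v3*cos(theta) = 3*0.6947 + 2*(-0.7193) = 0.65
v' = -3.55*e1 - 3.00*e2 + 0.65*e3


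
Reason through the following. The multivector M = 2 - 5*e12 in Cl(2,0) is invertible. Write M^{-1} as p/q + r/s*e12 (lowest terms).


M = 2 - 5*e12, where e12^2 = -1.
Since M commutes with its reverse ~M = a - b*e12, M * ~M = a^2 - b^2*e12^2 = a^2 + b^2.
So M^{-1} = ~M / (a^2 + b^2) = (a - b*e12)/(a^2 + b^2).
a^2 + b^2 = 4 + 25 = 29
Scalar part = 2/29 = 2/29
Bivector coeff = 5/29 = 5/29
M^{-1} = 2/29 + 5/29*e12


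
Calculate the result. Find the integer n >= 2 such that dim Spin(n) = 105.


dim Spin(n) = dim so(n) = n(n-1)/2.
Solve n(n-1)/2 = 105, i.e. n^2 - n - 210 = 0.
Discriminant = 1 + 8*105 = 841
n = (1 + sqrt(841))/2 = (1 + 29)/2 = 15


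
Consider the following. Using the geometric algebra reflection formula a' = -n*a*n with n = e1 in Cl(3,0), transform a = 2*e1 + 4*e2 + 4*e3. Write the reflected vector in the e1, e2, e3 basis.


Reflection formula: a' = -n*a*n, with n = e1 (unit vector, n^2 = 1).
For reflection through hyperplane perp to e1:
The component along e1 flips sign, others stay.
a = (2, 4, 4)
a' = (-2, 4, 4)
a' = -2*e1 + 4*e2 + 4*e3


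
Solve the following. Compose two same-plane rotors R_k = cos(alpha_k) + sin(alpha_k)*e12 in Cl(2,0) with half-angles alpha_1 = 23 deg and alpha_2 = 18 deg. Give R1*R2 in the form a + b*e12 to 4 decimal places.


Same-plane rotors commute and their half-angles add:
R1*R2 = cos(a1 + a2) + sin(a1 + a2)*e12.
a1 + a2 = 23 + 18 = 41 deg
cos(41 deg) = 0.7547
sin(41 deg) = 0.6561
R1*R2 = 0.7547 + 0.6561*e12


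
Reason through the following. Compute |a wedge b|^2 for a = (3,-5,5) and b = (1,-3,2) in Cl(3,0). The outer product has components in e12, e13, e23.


a wedge b = (a1*b2 - a2*b1)*e12 + (a1*b3 - a3*b1)*e13 + (a2*b3 - a3*b2)*e23
e12 coeff: 3*(-3) - (-5)*1 = -9 - (-5) = -4
e13 coeff: 3*2 - 5*1 = 6 - 5 = 1
e23 coeff: (-5)*2 - 5*(-3) = -10 - (-15) = 5
|a wedge b|^2 = (-4)^2 + 1^2 + 5^2
= 16 + 1 + 25
= 42
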